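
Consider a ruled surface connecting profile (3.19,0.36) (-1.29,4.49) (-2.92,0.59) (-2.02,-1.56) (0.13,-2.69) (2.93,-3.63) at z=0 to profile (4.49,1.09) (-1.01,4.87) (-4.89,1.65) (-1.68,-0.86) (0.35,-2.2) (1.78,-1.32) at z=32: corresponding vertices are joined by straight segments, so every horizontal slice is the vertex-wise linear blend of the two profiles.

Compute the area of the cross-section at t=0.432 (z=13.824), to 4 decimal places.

Area at t=0.432: 31.5811

Cross-section at t=0.432: each vertex is (1-t)·p0[i] + t·p1[i].
  v1: (1-0.432)·(3.19,0.36) + 0.432·(4.49,1.09) = (3.7516,0.6754)
  v2: (1-0.432)·(-1.29,4.49) + 0.432·(-1.01,4.87) = (-1.1690,4.6542)
  v3: (1-0.432)·(-2.92,0.59) + 0.432·(-4.89,1.65) = (-3.7710,1.0479)
  v4: (1-0.432)·(-2.02,-1.56) + 0.432·(-1.68,-0.86) = (-1.8731,-1.2576)
  v5: (1-0.432)·(0.13,-2.69) + 0.432·(0.35,-2.2) = (0.2250,-2.4783)
  v6: (1-0.432)·(2.93,-3.63) + 0.432·(1.78,-1.32) = (2.4332,-2.6321)
Shoelace sum Σ(x_i·y_{i+1} − x_{i+1}·y_i):
  i=1: 3.7516·4.6542 − -1.1690·0.6754 = +18.2501 (running +18.2501)
  i=2: -1.1690·1.0479 − -3.7710·4.6542 = +16.3260 (running +34.5760)
  i=3: -3.7710·-1.2576 − -1.8731·1.0479 = +6.7053 (running +41.2814)
  i=4: -1.8731·-2.4783 − 0.2250·-1.2576 = +4.9252 (running +46.2066)
  i=5: 0.2250·-2.6321 − 2.4332·-2.4783 = +5.4379 (running +51.6445)
  i=6: 2.4332·0.6754 − 3.7516·-2.6321 = +11.5178 (running +63.1623)
Area = |Σ|/2 = |63.1623|/2 = 31.5811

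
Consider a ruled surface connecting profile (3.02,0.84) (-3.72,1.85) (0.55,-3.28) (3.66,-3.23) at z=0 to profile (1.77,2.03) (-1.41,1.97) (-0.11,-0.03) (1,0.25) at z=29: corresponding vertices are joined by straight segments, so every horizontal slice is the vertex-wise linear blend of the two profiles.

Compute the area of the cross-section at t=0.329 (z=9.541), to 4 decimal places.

Area at t=0.329: 14.4105

Cross-section at t=0.329: each vertex is (1-t)·p0[i] + t·p1[i].
  v1: (1-0.329)·(3.02,0.84) + 0.329·(1.77,2.03) = (2.6088,1.2315)
  v2: (1-0.329)·(-3.72,1.85) + 0.329·(-1.41,1.97) = (-2.9600,1.8895)
  v3: (1-0.329)·(0.55,-3.28) + 0.329·(-0.11,-0.03) = (0.3329,-2.2107)
  v4: (1-0.329)·(3.66,-3.23) + 0.329·(1,0.25) = (2.7849,-2.0851)
Shoelace sum Σ(x_i·y_{i+1} − x_{i+1}·y_i):
  i=1: 2.6088·1.8895 − -2.9600·1.2315 = +8.5745 (running +8.5745)
  i=2: -2.9600·-2.2107 − 0.3329·1.8895 = +5.9149 (running +14.4894)
  i=3: 0.3329·-2.0851 − 2.7849·-2.2107 = +5.4626 (running +19.9520)
  i=4: 2.7849·1.2315 − 2.6088·-2.0851 = +8.8690 (running +28.8210)
Area = |Σ|/2 = |28.8210|/2 = 14.4105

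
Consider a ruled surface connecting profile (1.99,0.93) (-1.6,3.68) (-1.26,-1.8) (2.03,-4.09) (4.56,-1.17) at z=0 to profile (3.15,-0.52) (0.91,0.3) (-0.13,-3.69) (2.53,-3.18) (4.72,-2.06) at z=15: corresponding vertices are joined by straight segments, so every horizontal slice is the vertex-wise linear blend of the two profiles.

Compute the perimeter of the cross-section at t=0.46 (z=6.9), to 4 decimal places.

Perimeter at t=0.46: 17.4365

Cross-section at t=0.46: each vertex is (1-t)·p0[i] + t·p1[i].
  v1: (1-0.46)·(1.99,0.93) + 0.46·(3.15,-0.52) = (2.5236,0.2630)
  v2: (1-0.46)·(-1.6,3.68) + 0.46·(0.91,0.3) = (-0.4454,2.1252)
  v3: (1-0.46)·(-1.26,-1.8) + 0.46·(-0.13,-3.69) = (-0.7402,-2.6694)
  v4: (1-0.46)·(2.03,-4.09) + 0.46·(2.53,-3.18) = (2.2600,-3.6714)
  v5: (1-0.46)·(4.56,-1.17) + 0.46·(4.72,-2.06) = (4.6336,-1.5794)
Perimeter = Σ |v_{i+1} − v_i|:
  edge 1→2: √(-2.9690² + 1.8622²) = 3.5047 (running 3.5047)
  edge 2→3: √(-0.2948² + -4.7946²) = 4.8037 (running 8.3083)
  edge 3→4: √(3.0002² + -1.0020²) = 3.1631 (running 11.4714)
  edge 4→5: √(2.3736² + 2.0920²) = 3.1639 (running 14.6354)
  edge 5→1: √(-2.1100² + 1.8424²) = 2.8012 (running 17.4365)
Perimeter = 17.4365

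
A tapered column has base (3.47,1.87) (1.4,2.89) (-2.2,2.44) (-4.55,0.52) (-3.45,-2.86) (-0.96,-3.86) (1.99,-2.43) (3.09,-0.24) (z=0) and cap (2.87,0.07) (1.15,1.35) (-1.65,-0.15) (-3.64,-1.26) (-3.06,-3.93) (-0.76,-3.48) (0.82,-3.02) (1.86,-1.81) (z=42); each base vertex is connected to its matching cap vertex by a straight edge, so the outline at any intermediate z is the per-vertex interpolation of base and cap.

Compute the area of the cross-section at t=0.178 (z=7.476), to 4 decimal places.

Cross-section at t=0.178: each vertex is (1-t)·p0[i] + t·p1[i].
  v1: (1-0.178)·(3.47,1.87) + 0.178·(2.87,0.07) = (3.3632,1.5496)
  v2: (1-0.178)·(1.4,2.89) + 0.178·(1.15,1.35) = (1.3555,2.6159)
  v3: (1-0.178)·(-2.2,2.44) + 0.178·(-1.65,-0.15) = (-2.1021,1.9790)
  v4: (1-0.178)·(-4.55,0.52) + 0.178·(-3.64,-1.26) = (-4.3880,0.2032)
  v5: (1-0.178)·(-3.45,-2.86) + 0.178·(-3.06,-3.93) = (-3.3806,-3.0505)
  v6: (1-0.178)·(-0.96,-3.86) + 0.178·(-0.76,-3.48) = (-0.9244,-3.7924)
  v7: (1-0.178)·(1.99,-2.43) + 0.178·(0.82,-3.02) = (1.7817,-2.5350)
  v8: (1-0.178)·(3.09,-0.24) + 0.178·(1.86,-1.81) = (2.8711,-0.5195)
Shoelace sum Σ(x_i·y_{i+1} − x_{i+1}·y_i):
  i=1: 3.3632·2.6159 − 1.3555·1.5496 = +6.6972 (running +6.6972)
  i=2: 1.3555·1.9790 − -2.1021·2.6159 = +8.1813 (running +14.8786)
  i=3: -2.1021·0.2032 − -4.3880·1.9790 = +8.2567 (running +23.1353)
  i=4: -4.3880·-3.0505 − -3.3806·0.2032 = +14.0723 (running +37.2076)
  i=5: -3.3806·-3.7924 − -0.9244·-3.0505 = +10.0005 (running +47.2081)
  i=6: -0.9244·-2.5350 − 1.7817·-3.7924 = +9.1004 (running +56.3085)
  i=7: 1.7817·-0.5195 − 2.8711·-2.5350 = +6.3527 (running +62.6612)
  i=8: 2.8711·1.5496 − 3.3632·-0.5195 = +6.1960 (running +68.8572)
Area = |Σ|/2 = |68.8572|/2 = 34.4286

Area at t=0.178: 34.4286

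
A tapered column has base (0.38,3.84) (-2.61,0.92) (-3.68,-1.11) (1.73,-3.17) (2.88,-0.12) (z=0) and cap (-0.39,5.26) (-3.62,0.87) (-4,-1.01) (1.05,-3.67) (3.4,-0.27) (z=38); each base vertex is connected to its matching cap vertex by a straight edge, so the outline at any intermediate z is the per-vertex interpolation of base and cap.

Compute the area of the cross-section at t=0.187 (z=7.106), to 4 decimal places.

Cross-section at t=0.187: each vertex is (1-t)·p0[i] + t·p1[i].
  v1: (1-0.187)·(0.38,3.84) + 0.187·(-0.39,5.26) = (0.2360,4.1055)
  v2: (1-0.187)·(-2.61,0.92) + 0.187·(-3.62,0.87) = (-2.7989,0.9106)
  v3: (1-0.187)·(-3.68,-1.11) + 0.187·(-4,-1.01) = (-3.7398,-1.0913)
  v4: (1-0.187)·(1.73,-3.17) + 0.187·(1.05,-3.67) = (1.6028,-3.2635)
  v5: (1-0.187)·(2.88,-0.12) + 0.187·(3.4,-0.27) = (2.9772,-0.1480)
Shoelace sum Σ(x_i·y_{i+1} − x_{i+1}·y_i):
  i=1: 0.2360·0.9106 − -2.7989·4.1055 = +11.7058 (running +11.7058)
  i=2: -2.7989·-1.0913 − -3.7398·0.9106 = +6.4601 (running +18.1659)
  i=3: -3.7398·-3.2635 − 1.6028·-1.0913 = +13.9541 (running +32.1200)
  i=4: 1.6028·-0.1480 − 2.9772·-3.2635 = +9.4789 (running +41.5990)
  i=5: 2.9772·4.1055 − 0.2360·-0.1480 = +12.2581 (running +53.8571)
Area = |Σ|/2 = |53.8571|/2 = 26.9285

Area at t=0.187: 26.9285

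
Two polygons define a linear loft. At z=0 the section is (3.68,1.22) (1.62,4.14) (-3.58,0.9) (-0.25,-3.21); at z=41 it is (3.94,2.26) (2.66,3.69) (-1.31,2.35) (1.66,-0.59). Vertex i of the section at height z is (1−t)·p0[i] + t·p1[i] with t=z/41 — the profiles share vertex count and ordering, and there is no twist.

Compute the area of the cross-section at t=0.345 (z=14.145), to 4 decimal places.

Area at t=0.345: 20.5144

Cross-section at t=0.345: each vertex is (1-t)·p0[i] + t·p1[i].
  v1: (1-0.345)·(3.68,1.22) + 0.345·(3.94,2.26) = (3.7697,1.5788)
  v2: (1-0.345)·(1.62,4.14) + 0.345·(2.66,3.69) = (1.9788,3.9848)
  v3: (1-0.345)·(-3.58,0.9) + 0.345·(-1.31,2.35) = (-2.7969,1.4002)
  v4: (1-0.345)·(-0.25,-3.21) + 0.345·(1.66,-0.59) = (0.4089,-2.3061)
Shoelace sum Σ(x_i·y_{i+1} − x_{i+1}·y_i):
  i=1: 3.7697·3.9848 − 1.9788·1.5788 = +11.8972 (running +11.8972)
  i=2: 1.9788·1.4002 − -2.7969·3.9848 = +13.9156 (running +25.8127)
  i=3: -2.7969·-2.3061 − 0.4089·1.4002 = +5.8772 (running +31.6899)
  i=4: 0.4089·1.5788 − 3.7697·-2.3061 = +9.3390 (running +41.0289)
Area = |Σ|/2 = |41.0289|/2 = 20.5144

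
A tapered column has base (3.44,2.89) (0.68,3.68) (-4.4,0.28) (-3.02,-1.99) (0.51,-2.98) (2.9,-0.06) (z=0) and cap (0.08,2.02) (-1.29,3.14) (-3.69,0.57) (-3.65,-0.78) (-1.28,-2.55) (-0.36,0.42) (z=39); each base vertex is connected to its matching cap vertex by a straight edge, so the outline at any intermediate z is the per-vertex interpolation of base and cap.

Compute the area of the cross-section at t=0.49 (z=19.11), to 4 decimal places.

Cross-section at t=0.49: each vertex is (1-t)·p0[i] + t·p1[i].
  v1: (1-0.49)·(3.44,2.89) + 0.49·(0.08,2.02) = (1.7936,2.4637)
  v2: (1-0.49)·(0.68,3.68) + 0.49·(-1.29,3.14) = (-0.2853,3.4154)
  v3: (1-0.49)·(-4.4,0.28) + 0.49·(-3.69,0.57) = (-4.0521,0.4221)
  v4: (1-0.49)·(-3.02,-1.99) + 0.49·(-3.65,-0.78) = (-3.3287,-1.3971)
  v5: (1-0.49)·(0.51,-2.98) + 0.49·(-1.28,-2.55) = (-0.3671,-2.7693)
  v6: (1-0.49)·(2.9,-0.06) + 0.49·(-0.36,0.42) = (1.3026,0.1752)
Shoelace sum Σ(x_i·y_{i+1} − x_{i+1}·y_i):
  i=1: 1.7936·3.4154 − -0.2853·2.4637 = +6.8288 (running +6.8288)
  i=2: -0.2853·0.4221 − -4.0521·3.4154 = +13.7191 (running +20.5479)
  i=3: -4.0521·-1.3971 − -3.3287·0.4221 = +7.0662 (running +27.6141)
  i=4: -3.3287·-2.7693 − -0.3671·-1.3971 = +8.7053 (running +36.3194)
  i=5: -0.3671·0.1752 − 1.3026·-2.7693 = +3.5430 (running +39.8624)
  i=6: 1.3026·2.4637 − 1.7936·0.1752 = +2.8950 (running +42.7574)
Area = |Σ|/2 = |42.7574|/2 = 21.3787

Area at t=0.49: 21.3787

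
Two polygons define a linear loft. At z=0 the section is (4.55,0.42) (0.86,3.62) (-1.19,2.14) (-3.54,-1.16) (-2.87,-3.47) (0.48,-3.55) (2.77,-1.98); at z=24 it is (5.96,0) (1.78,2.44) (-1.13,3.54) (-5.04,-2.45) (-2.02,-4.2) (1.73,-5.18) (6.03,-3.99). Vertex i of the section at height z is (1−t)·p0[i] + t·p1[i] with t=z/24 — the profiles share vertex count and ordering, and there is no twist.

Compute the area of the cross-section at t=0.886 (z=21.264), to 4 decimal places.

Cross-section at t=0.886: each vertex is (1-t)·p0[i] + t·p1[i].
  v1: (1-0.886)·(4.55,0.42) + 0.886·(5.96,0) = (5.7993,0.0479)
  v2: (1-0.886)·(0.86,3.62) + 0.886·(1.78,2.44) = (1.6751,2.5745)
  v3: (1-0.886)·(-1.19,2.14) + 0.886·(-1.13,3.54) = (-1.1368,3.3804)
  v4: (1-0.886)·(-3.54,-1.16) + 0.886·(-5.04,-2.45) = (-4.8690,-2.3029)
  v5: (1-0.886)·(-2.87,-3.47) + 0.886·(-2.02,-4.2) = (-2.1169,-4.1168)
  v6: (1-0.886)·(0.48,-3.55) + 0.886·(1.73,-5.18) = (1.5875,-4.9942)
  v7: (1-0.886)·(2.77,-1.98) + 0.886·(6.03,-3.99) = (5.6584,-3.7609)
Shoelace sum Σ(x_i·y_{i+1} − x_{i+1}·y_i):
  i=1: 5.7993·2.5745 − 1.6751·0.0479 = +14.8501 (running +14.8501)
  i=2: 1.6751·3.3804 − -1.1368·2.5745 = +8.5894 (running +23.4395)
  i=3: -1.1368·-2.3029 − -4.8690·3.3804 = +19.0772 (running +42.5167)
  i=4: -4.8690·-4.1168 − -2.1169·-2.3029 = +15.1695 (running +57.6862)
  i=5: -2.1169·-4.9942 − 1.5875·-4.1168 = +17.1076 (running +74.7938)
  i=6: 1.5875·-3.7609 − 5.6584·-4.9942 = +22.2885 (running +97.0823)
  i=7: 5.6584·0.0479 − 5.7993·-3.7609 = +22.0811 (running +119.1634)
Area = |Σ|/2 = |119.1634|/2 = 59.5817

Area at t=0.886: 59.5817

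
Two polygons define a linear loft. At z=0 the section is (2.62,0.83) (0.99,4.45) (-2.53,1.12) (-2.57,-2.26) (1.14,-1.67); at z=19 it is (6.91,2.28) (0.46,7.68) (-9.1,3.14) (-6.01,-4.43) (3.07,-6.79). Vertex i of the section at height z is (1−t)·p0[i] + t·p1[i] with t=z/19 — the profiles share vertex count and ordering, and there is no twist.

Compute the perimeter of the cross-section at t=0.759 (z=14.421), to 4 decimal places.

Cross-section at t=0.759: each vertex is (1-t)·p0[i] + t·p1[i].
  v1: (1-0.759)·(2.62,0.83) + 0.759·(6.91,2.28) = (5.8761,1.9305)
  v2: (1-0.759)·(0.99,4.45) + 0.759·(0.46,7.68) = (0.5877,6.9016)
  v3: (1-0.759)·(-2.53,1.12) + 0.759·(-9.1,3.14) = (-7.5166,2.6532)
  v4: (1-0.759)·(-2.57,-2.26) + 0.759·(-6.01,-4.43) = (-5.1810,-3.9070)
  v5: (1-0.759)·(1.14,-1.67) + 0.759·(3.07,-6.79) = (2.6049,-5.5561)
Perimeter = Σ |v_{i+1} − v_i|:
  edge 1→2: √(-5.2884² + 4.9710²) = 7.2580 (running 7.2580)
  edge 2→3: √(-8.1044² + -4.2484²) = 9.1504 (running 16.4083)
  edge 3→4: √(2.3357² + -6.5602²) = 6.9636 (running 23.3719)
  edge 4→5: √(7.7858² + -1.6491²) = 7.9585 (running 31.3305)
  edge 5→1: √(3.2712² + 7.4866²) = 8.1701 (running 39.5006)
Perimeter = 39.5006

Perimeter at t=0.759: 39.5006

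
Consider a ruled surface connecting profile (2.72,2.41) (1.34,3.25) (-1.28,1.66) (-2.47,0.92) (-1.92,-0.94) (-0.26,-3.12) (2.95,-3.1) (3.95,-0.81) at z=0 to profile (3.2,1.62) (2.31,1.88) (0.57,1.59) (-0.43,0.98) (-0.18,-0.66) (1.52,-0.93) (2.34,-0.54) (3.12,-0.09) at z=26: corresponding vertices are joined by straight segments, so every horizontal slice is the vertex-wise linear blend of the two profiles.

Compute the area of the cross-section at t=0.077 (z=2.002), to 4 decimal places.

Area at t=0.077: 26.0987

Cross-section at t=0.077: each vertex is (1-t)·p0[i] + t·p1[i].
  v1: (1-0.077)·(2.72,2.41) + 0.077·(3.2,1.62) = (2.7570,2.3492)
  v2: (1-0.077)·(1.34,3.25) + 0.077·(2.31,1.88) = (1.4147,3.1445)
  v3: (1-0.077)·(-1.28,1.66) + 0.077·(0.57,1.59) = (-1.1376,1.6546)
  v4: (1-0.077)·(-2.47,0.92) + 0.077·(-0.43,0.98) = (-2.3129,0.9246)
  v5: (1-0.077)·(-1.92,-0.94) + 0.077·(-0.18,-0.66) = (-1.7860,-0.9184)
  v6: (1-0.077)·(-0.26,-3.12) + 0.077·(1.52,-0.93) = (-0.1229,-2.9514)
  v7: (1-0.077)·(2.95,-3.1) + 0.077·(2.34,-0.54) = (2.9030,-2.9029)
  v8: (1-0.077)·(3.95,-0.81) + 0.077·(3.12,-0.09) = (3.8861,-0.7546)
Shoelace sum Σ(x_i·y_{i+1} − x_{i+1}·y_i):
  i=1: 2.7570·3.1445 − 1.4147·2.3492 = +5.3459 (running +5.3459)
  i=2: 1.4147·1.6546 − -1.1376·3.1445 = +5.9178 (running +11.2637)
  i=3: -1.1376·0.9246 − -2.3129·1.6546 = +2.7752 (running +14.0389)
  i=4: -2.3129·-0.9184 − -1.7860·0.9246 = +3.7757 (running +17.8146)
  i=5: -1.7860·-2.9514 − -0.1229·-0.9184 = +5.1583 (running +22.9729)
  i=6: -0.1229·-2.9029 − 2.9030·-2.9514 = +8.9248 (running +31.8977)
  i=7: 2.9030·-0.7546 − 3.8861·-2.9029 = +9.0903 (running +40.9880)
  i=8: 3.8861·2.3492 − 2.7570·-0.7546 = +11.2094 (running +52.1974)
Area = |Σ|/2 = |52.1974|/2 = 26.0987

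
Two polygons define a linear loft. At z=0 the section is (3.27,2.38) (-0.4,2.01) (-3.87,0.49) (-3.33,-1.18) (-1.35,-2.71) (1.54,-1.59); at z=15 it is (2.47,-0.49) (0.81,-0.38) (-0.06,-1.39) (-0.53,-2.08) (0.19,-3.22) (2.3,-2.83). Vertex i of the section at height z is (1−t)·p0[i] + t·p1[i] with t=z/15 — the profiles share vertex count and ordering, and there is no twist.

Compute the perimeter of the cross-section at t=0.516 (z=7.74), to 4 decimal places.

Perimeter at t=0.516: 14.0109

Cross-section at t=0.516: each vertex is (1-t)·p0[i] + t·p1[i].
  v1: (1-0.516)·(3.27,2.38) + 0.516·(2.47,-0.49) = (2.8572,0.8991)
  v2: (1-0.516)·(-0.4,2.01) + 0.516·(0.81,-0.38) = (0.2244,0.7768)
  v3: (1-0.516)·(-3.87,0.49) + 0.516·(-0.06,-1.39) = (-1.9040,-0.4801)
  v4: (1-0.516)·(-3.33,-1.18) + 0.516·(-0.53,-2.08) = (-1.8852,-1.6444)
  v5: (1-0.516)·(-1.35,-2.71) + 0.516·(0.19,-3.22) = (-0.5554,-2.9732)
  v6: (1-0.516)·(1.54,-1.59) + 0.516·(2.3,-2.83) = (1.9322,-2.2298)
Perimeter = Σ |v_{i+1} − v_i|:
  edge 1→2: √(-2.6328² + -0.1223²) = 2.6357 (running 2.6357)
  edge 2→3: √(-2.1284² + -1.2568²) = 2.4718 (running 5.1075)
  edge 3→4: √(0.0188² + -1.1643²) = 1.1645 (running 6.2719)
  edge 4→5: √(1.3298² + -1.3288²) = 1.8799 (running 8.1519)
  edge 5→6: √(2.4875² + 0.7433²) = 2.5962 (running 10.7481)
  edge 6→1: √(0.9250² + 3.1289²) = 3.2628 (running 14.0109)
Perimeter = 14.0109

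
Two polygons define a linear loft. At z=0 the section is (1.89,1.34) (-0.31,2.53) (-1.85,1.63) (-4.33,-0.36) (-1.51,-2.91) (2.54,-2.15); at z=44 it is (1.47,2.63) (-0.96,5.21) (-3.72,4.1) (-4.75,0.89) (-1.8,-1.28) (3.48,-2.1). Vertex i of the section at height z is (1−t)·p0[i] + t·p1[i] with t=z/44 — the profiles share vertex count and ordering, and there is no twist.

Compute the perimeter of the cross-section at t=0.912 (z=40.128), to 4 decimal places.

Cross-section at t=0.912: each vertex is (1-t)·p0[i] + t·p1[i].
  v1: (1-0.912)·(1.89,1.34) + 0.912·(1.47,2.63) = (1.5070,2.5165)
  v2: (1-0.912)·(-0.31,2.53) + 0.912·(-0.96,5.21) = (-0.9028,4.9742)
  v3: (1-0.912)·(-1.85,1.63) + 0.912·(-3.72,4.1) = (-3.5554,3.8826)
  v4: (1-0.912)·(-4.33,-0.36) + 0.912·(-4.75,0.89) = (-4.7130,0.7800)
  v5: (1-0.912)·(-1.51,-2.91) + 0.912·(-1.8,-1.28) = (-1.7745,-1.4234)
  v6: (1-0.912)·(2.54,-2.15) + 0.912·(3.48,-2.1) = (3.3973,-2.1044)
Perimeter = Σ |v_{i+1} − v_i|:
  edge 1→2: √(-2.4098² + 2.4577²) = 3.4420 (running 3.4420)
  edge 2→3: √(-2.6526² + -1.0915²) = 2.8684 (running 6.3104)
  edge 3→4: √(-1.1576² + -3.1026²) = 3.3116 (running 9.6220)
  edge 4→5: √(2.9386² + -2.2034²) = 3.6729 (running 13.2949)
  edge 5→6: √(5.1718² + -0.6810²) = 5.2164 (running 18.5113)
  edge 6→1: √(-1.8903² + 4.6209²) = 4.9926 (running 23.5038)
Perimeter = 23.5038

Perimeter at t=0.912: 23.5038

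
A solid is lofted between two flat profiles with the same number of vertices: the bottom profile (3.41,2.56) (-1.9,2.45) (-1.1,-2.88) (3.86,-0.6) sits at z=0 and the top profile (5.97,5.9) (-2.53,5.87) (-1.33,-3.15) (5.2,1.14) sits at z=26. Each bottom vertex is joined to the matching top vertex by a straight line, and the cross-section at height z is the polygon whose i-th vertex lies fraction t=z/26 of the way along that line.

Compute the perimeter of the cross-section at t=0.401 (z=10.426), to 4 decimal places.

Cross-section at t=0.401: each vertex is (1-t)·p0[i] + t·p1[i].
  v1: (1-0.401)·(3.41,2.56) + 0.401·(5.97,5.9) = (4.4366,3.8993)
  v2: (1-0.401)·(-1.9,2.45) + 0.401·(-2.53,5.87) = (-2.1526,3.8214)
  v3: (1-0.401)·(-1.1,-2.88) + 0.401·(-1.33,-3.15) = (-1.1922,-2.9883)
  v4: (1-0.401)·(3.86,-0.6) + 0.401·(5.2,1.14) = (4.3973,0.0977)
Perimeter = Σ |v_{i+1} − v_i|:
  edge 1→2: √(-6.5892² + -0.0779²) = 6.5897 (running 6.5897)
  edge 2→3: √(0.9604² + -6.8097²) = 6.8771 (running 13.4667)
  edge 3→4: √(5.5896² + 3.0860²) = 6.3849 (running 19.8516)
  edge 4→1: √(0.0392² + 3.8016²) = 3.8018 (running 23.6534)
Perimeter = 23.6534

Perimeter at t=0.401: 23.6534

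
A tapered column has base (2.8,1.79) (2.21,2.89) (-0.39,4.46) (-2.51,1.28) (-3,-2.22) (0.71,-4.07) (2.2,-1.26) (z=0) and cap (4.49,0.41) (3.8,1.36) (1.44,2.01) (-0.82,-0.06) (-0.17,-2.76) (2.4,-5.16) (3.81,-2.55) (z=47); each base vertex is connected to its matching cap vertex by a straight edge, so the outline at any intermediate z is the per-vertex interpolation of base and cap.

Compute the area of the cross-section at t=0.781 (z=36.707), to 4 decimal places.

Cross-section at t=0.781: each vertex is (1-t)·p0[i] + t·p1[i].
  v1: (1-0.781)·(2.8,1.79) + 0.781·(4.49,0.41) = (4.1199,0.7122)
  v2: (1-0.781)·(2.21,2.89) + 0.781·(3.8,1.36) = (3.4518,1.6951)
  v3: (1-0.781)·(-0.39,4.46) + 0.781·(1.44,2.01) = (1.0392,2.5465)
  v4: (1-0.781)·(-2.51,1.28) + 0.781·(-0.82,-0.06) = (-1.1901,0.2335)
  v5: (1-0.781)·(-3,-2.22) + 0.781·(-0.17,-2.76) = (-0.7898,-2.6417)
  v6: (1-0.781)·(0.71,-4.07) + 0.781·(2.4,-5.16) = (2.0299,-4.9213)
  v7: (1-0.781)·(2.2,-1.26) + 0.781·(3.81,-2.55) = (3.4574,-2.2675)
Shoelace sum Σ(x_i·y_{i+1} − x_{i+1}·y_i):
  i=1: 4.1199·1.6951 − 3.4518·0.7122 = +4.5251 (running +4.5251)
  i=2: 3.4518·2.5465 − 1.0392·1.6951 = +7.0286 (running +11.5537)
  i=3: 1.0392·0.2335 − -1.1901·2.5465 = +3.2733 (running +14.8269)
  i=4: -1.1901·-2.6417 − -0.7898·0.2335 = +3.3283 (running +18.1553)
  i=5: -0.7898·-4.9213 − 2.0299·-2.6417 = +9.2491 (running +27.4044)
  i=6: 2.0299·-2.2675 − 3.4574·-4.9213 = +12.4122 (running +39.8166)
  i=7: 3.4574·0.7122 − 4.1199·-2.2675 = +11.8042 (running +51.6208)
Area = |Σ|/2 = |51.6208|/2 = 25.8104

Area at t=0.781: 25.8104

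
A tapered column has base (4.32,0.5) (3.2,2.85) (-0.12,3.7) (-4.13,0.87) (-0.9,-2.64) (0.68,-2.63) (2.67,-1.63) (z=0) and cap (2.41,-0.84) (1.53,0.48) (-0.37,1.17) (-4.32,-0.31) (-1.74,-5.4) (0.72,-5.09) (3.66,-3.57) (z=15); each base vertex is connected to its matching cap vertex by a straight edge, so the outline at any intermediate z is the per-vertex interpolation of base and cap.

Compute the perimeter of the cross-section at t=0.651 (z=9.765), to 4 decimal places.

Cross-section at t=0.651: each vertex is (1-t)·p0[i] + t·p1[i].
  v1: (1-0.651)·(4.32,0.5) + 0.651·(2.41,-0.84) = (3.0766,-0.3723)
  v2: (1-0.651)·(3.2,2.85) + 0.651·(1.53,0.48) = (2.1128,1.3071)
  v3: (1-0.651)·(-0.12,3.7) + 0.651·(-0.37,1.17) = (-0.2828,2.0530)
  v4: (1-0.651)·(-4.13,0.87) + 0.651·(-4.32,-0.31) = (-4.2537,0.1018)
  v5: (1-0.651)·(-0.9,-2.64) + 0.651·(-1.74,-5.4) = (-1.4468,-4.4368)
  v6: (1-0.651)·(0.68,-2.63) + 0.651·(0.72,-5.09) = (0.7060,-4.2315)
  v7: (1-0.651)·(2.67,-1.63) + 0.651·(3.66,-3.57) = (3.3145,-2.8929)
Perimeter = Σ |v_{i+1} − v_i|:
  edge 1→2: √(-0.9638² + 1.6795²) = 1.9364 (running 1.9364)
  edge 2→3: √(-2.3956² + 0.7458²) = 2.5090 (running 4.4454)
  edge 3→4: √(-3.9709² + -1.9511²) = 4.4244 (running 8.8698)
  edge 4→5: √(2.8068² + -4.5386²) = 5.3364 (running 14.2061)
  edge 5→6: √(2.1529² + 0.2053²) = 2.1626 (running 16.3688)
  edge 6→7: √(2.6085² + 1.3385²) = 2.9318 (running 19.3006)
  edge 7→1: √(-0.2379² + 2.5206²) = 2.5318 (running 21.8324)
Perimeter = 21.8324

Perimeter at t=0.651: 21.8324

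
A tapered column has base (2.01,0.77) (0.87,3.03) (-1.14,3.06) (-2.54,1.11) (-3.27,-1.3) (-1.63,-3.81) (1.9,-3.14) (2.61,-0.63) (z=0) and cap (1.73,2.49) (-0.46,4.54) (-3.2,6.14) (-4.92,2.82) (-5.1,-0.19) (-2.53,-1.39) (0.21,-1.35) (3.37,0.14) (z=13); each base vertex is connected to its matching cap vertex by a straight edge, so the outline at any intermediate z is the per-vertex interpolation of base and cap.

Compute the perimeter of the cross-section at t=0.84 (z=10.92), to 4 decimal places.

Perimeter at t=0.84: 23.8426

Cross-section at t=0.84: each vertex is (1-t)·p0[i] + t·p1[i].
  v1: (1-0.84)·(2.01,0.77) + 0.84·(1.73,2.49) = (1.7748,2.2148)
  v2: (1-0.84)·(0.87,3.03) + 0.84·(-0.46,4.54) = (-0.2472,4.2984)
  v3: (1-0.84)·(-1.14,3.06) + 0.84·(-3.2,6.14) = (-2.8704,5.6472)
  v4: (1-0.84)·(-2.54,1.11) + 0.84·(-4.92,2.82) = (-4.5392,2.5464)
  v5: (1-0.84)·(-3.27,-1.3) + 0.84·(-5.1,-0.19) = (-4.8072,-0.3676)
  v6: (1-0.84)·(-1.63,-3.81) + 0.84·(-2.53,-1.39) = (-2.3860,-1.7772)
  v7: (1-0.84)·(1.9,-3.14) + 0.84·(0.21,-1.35) = (0.4804,-1.6364)
  v8: (1-0.84)·(2.61,-0.63) + 0.84·(3.37,0.14) = (3.2484,0.0168)
Perimeter = Σ |v_{i+1} − v_i|:
  edge 1→2: √(-2.0220² + 2.0836²) = 2.9034 (running 2.9034)
  edge 2→3: √(-2.6232² + 1.3488²) = 2.9497 (running 5.8531)
  edge 3→4: √(-1.6688² + -3.1008²) = 3.5213 (running 9.3744)
  edge 4→5: √(-0.2680² + -2.9140²) = 2.9263 (running 12.3007)
  edge 5→6: √(2.4212² + -1.4096²) = 2.8016 (running 15.1024)
  edge 6→7: √(2.8664² + 0.1408²) = 2.8699 (running 17.9722)
  edge 7→8: √(2.7680² + 1.6532²) = 3.2241 (running 21.1963)
  edge 8→1: √(-1.4736² + 2.1980²) = 2.6463 (running 23.8426)
Perimeter = 23.8426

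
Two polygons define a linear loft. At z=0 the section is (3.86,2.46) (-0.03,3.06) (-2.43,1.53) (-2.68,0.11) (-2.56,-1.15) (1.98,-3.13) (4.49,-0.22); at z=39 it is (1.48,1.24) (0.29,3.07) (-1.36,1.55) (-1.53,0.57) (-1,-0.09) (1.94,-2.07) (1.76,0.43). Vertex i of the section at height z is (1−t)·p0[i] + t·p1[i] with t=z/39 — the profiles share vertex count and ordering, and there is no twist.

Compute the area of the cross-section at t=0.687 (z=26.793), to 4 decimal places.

Cross-section at t=0.687: each vertex is (1-t)·p0[i] + t·p1[i].
  v1: (1-0.687)·(3.86,2.46) + 0.687·(1.48,1.24) = (2.2249,1.6219)
  v2: (1-0.687)·(-0.03,3.06) + 0.687·(0.29,3.07) = (0.1898,3.0669)
  v3: (1-0.687)·(-2.43,1.53) + 0.687·(-1.36,1.55) = (-1.6949,1.5437)
  v4: (1-0.687)·(-2.68,0.11) + 0.687·(-1.53,0.57) = (-1.8900,0.4260)
  v5: (1-0.687)·(-2.56,-1.15) + 0.687·(-1,-0.09) = (-1.4883,-0.4218)
  v6: (1-0.687)·(1.98,-3.13) + 0.687·(1.94,-2.07) = (1.9525,-2.4018)
  v7: (1-0.687)·(4.49,-0.22) + 0.687·(1.76,0.43) = (2.6145,0.2266)
Shoelace sum Σ(x_i·y_{i+1} − x_{i+1}·y_i):
  i=1: 2.2249·3.0669 − 0.1898·1.6219 = +6.5157 (running +6.5157)
  i=2: 0.1898·1.5437 − -1.6949·3.0669 = +5.4911 (running +12.0068)
  i=3: -1.6949·0.4260 − -1.8900·1.5437 = +2.1955 (running +14.2024)
  i=4: -1.8900·-0.4218 − -1.4883·0.4260 = +1.4312 (running +15.6335)
  i=5: -1.4883·-2.4018 − 1.9525·-0.4218 = +4.3981 (running +20.0316)
  i=6: 1.9525·0.2266 − 2.6145·-2.4018 = +6.7218 (running +26.7534)
  i=7: 2.6145·1.6219 − 2.2249·0.2266 = +3.7363 (running +30.4897)
Area = |Σ|/2 = |30.4897|/2 = 15.2448

Area at t=0.687: 15.2448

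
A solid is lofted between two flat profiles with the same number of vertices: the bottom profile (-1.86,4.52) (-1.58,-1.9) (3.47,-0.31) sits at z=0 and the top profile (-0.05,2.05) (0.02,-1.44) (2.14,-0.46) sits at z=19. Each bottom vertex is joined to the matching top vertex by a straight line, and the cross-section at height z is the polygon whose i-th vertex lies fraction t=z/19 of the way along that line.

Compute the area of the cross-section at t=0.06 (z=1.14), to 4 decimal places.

Cross-section at t=0.06: each vertex is (1-t)·p0[i] + t·p1[i].
  v1: (1-0.06)·(-1.86,4.52) + 0.06·(-0.05,2.05) = (-1.7514,4.3718)
  v2: (1-0.06)·(-1.58,-1.9) + 0.06·(0.02,-1.44) = (-1.4840,-1.8724)
  v3: (1-0.06)·(3.47,-0.31) + 0.06·(2.14,-0.46) = (3.3902,-0.3190)
Shoelace sum Σ(x_i·y_{i+1} − x_{i+1}·y_i):
  i=1: -1.7514·-1.8724 − -1.4840·4.3718 = +9.7671 (running +9.7671)
  i=2: -1.4840·-0.3190 − 3.3902·-1.8724 = +6.8212 (running +16.5883)
  i=3: 3.3902·4.3718 − -1.7514·-0.3190 = +14.2626 (running +30.8509)
Area = |Σ|/2 = |30.8509|/2 = 15.4254

Area at t=0.06: 15.4254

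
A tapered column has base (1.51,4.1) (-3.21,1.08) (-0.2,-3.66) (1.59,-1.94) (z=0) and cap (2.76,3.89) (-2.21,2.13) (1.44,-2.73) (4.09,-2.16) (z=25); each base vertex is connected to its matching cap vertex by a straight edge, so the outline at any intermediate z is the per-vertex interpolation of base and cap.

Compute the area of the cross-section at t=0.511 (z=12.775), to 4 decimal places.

Area at t=0.511: 22.7480

Cross-section at t=0.511: each vertex is (1-t)·p0[i] + t·p1[i].
  v1: (1-0.511)·(1.51,4.1) + 0.511·(2.76,3.89) = (2.1487,3.9927)
  v2: (1-0.511)·(-3.21,1.08) + 0.511·(-2.21,2.13) = (-2.6990,1.6166)
  v3: (1-0.511)·(-0.2,-3.66) + 0.511·(1.44,-2.73) = (0.6380,-3.1848)
  v4: (1-0.511)·(1.59,-1.94) + 0.511·(4.09,-2.16) = (2.8675,-2.0524)
Shoelace sum Σ(x_i·y_{i+1} − x_{i+1}·y_i):
  i=1: 2.1487·1.6166 − -2.6990·3.9927 = +14.2498 (running +14.2498)
  i=2: -2.6990·-3.1848 − 0.6380·1.6166 = +7.5643 (running +21.8141)
  i=3: 0.6380·-2.0524 − 2.8675·-3.1848 = +7.8228 (running +29.6369)
  i=4: 2.8675·3.9927 − 2.1487·-2.0524 = +15.8592 (running +45.4961)
Area = |Σ|/2 = |45.4961|/2 = 22.7480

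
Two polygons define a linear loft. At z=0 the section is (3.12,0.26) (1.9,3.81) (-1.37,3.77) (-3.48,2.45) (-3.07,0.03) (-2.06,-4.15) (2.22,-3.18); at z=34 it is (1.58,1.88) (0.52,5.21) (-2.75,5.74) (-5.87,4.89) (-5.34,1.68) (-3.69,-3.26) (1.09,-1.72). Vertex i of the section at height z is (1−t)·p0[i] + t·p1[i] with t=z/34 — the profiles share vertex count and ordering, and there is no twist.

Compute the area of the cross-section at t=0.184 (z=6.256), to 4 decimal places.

Cross-section at t=0.184: each vertex is (1-t)·p0[i] + t·p1[i].
  v1: (1-0.184)·(3.12,0.26) + 0.184·(1.58,1.88) = (2.8366,0.5581)
  v2: (1-0.184)·(1.9,3.81) + 0.184·(0.52,5.21) = (1.6461,4.0676)
  v3: (1-0.184)·(-1.37,3.77) + 0.184·(-2.75,5.74) = (-1.6239,4.1325)
  v4: (1-0.184)·(-3.48,2.45) + 0.184·(-5.87,4.89) = (-3.9198,2.8990)
  v5: (1-0.184)·(-3.07,0.03) + 0.184·(-5.34,1.68) = (-3.4877,0.3336)
  v6: (1-0.184)·(-2.06,-4.15) + 0.184·(-3.69,-3.26) = (-2.3599,-3.9862)
  v7: (1-0.184)·(2.22,-3.18) + 0.184·(1.09,-1.72) = (2.0121,-2.9114)
Shoelace sum Σ(x_i·y_{i+1} − x_{i+1}·y_i):
  i=1: 2.8366·4.0676 − 1.6461·0.5581 = +10.6197 (running +10.6197)
  i=2: 1.6461·4.1325 − -1.6239·4.0676 = +13.4078 (running +24.0275)
  i=3: -1.6239·2.8990 − -3.9198·4.1325 = +11.4907 (running +35.5182)
  i=4: -3.9198·0.3336 − -3.4877·2.8990 = +8.8030 (running +44.3212)
  i=5: -3.4877·-3.9862 − -2.3599·0.3336 = +14.6900 (running +59.0112)
  i=6: -2.3599·-2.9114 − 2.0121·-3.9862 = +14.8912 (running +73.9024)
  i=7: 2.0121·0.5581 − 2.8366·-2.9114 = +9.3814 (running +83.2838)
Area = |Σ|/2 = |83.2838|/2 = 41.6419

Area at t=0.184: 41.6419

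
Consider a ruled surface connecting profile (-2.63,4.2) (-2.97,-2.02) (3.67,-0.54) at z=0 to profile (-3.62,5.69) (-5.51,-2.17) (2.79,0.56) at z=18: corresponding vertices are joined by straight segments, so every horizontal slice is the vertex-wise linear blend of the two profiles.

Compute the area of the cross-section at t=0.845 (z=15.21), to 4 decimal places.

Cross-section at t=0.845: each vertex is (1-t)·p0[i] + t·p1[i].
  v1: (1-0.845)·(-2.63,4.2) + 0.845·(-3.62,5.69) = (-3.4665,5.4591)
  v2: (1-0.845)·(-2.97,-2.02) + 0.845·(-5.51,-2.17) = (-5.1163,-2.1467)
  v3: (1-0.845)·(3.67,-0.54) + 0.845·(2.79,0.56) = (2.9264,0.3895)
Shoelace sum Σ(x_i·y_{i+1} − x_{i+1}·y_i):
  i=1: -3.4665·-2.1467 − -5.1163·5.4591 = +35.3720 (running +35.3720)
  i=2: -5.1163·0.3895 − 2.9264·-2.1467 = +4.2895 (running +39.6614)
  i=3: 2.9264·5.4591 − -3.4665·0.3895 = +17.3256 (running +56.9870)
Area = |Σ|/2 = |56.9870|/2 = 28.4935

Area at t=0.845: 28.4935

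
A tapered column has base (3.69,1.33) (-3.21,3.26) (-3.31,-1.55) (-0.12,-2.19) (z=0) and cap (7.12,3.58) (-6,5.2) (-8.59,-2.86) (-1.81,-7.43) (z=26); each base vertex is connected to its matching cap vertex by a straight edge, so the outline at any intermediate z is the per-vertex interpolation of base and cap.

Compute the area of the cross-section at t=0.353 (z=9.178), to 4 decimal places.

Area at t=0.353: 47.4150

Cross-section at t=0.353: each vertex is (1-t)·p0[i] + t·p1[i].
  v1: (1-0.353)·(3.69,1.33) + 0.353·(7.12,3.58) = (4.9008,2.1242)
  v2: (1-0.353)·(-3.21,3.26) + 0.353·(-6,5.2) = (-4.1949,3.9448)
  v3: (1-0.353)·(-3.31,-1.55) + 0.353·(-8.59,-2.86) = (-5.1738,-2.0124)
  v4: (1-0.353)·(-0.12,-2.19) + 0.353·(-1.81,-7.43) = (-0.7166,-4.0397)
Shoelace sum Σ(x_i·y_{i+1} − x_{i+1}·y_i):
  i=1: 4.9008·3.9448 − -4.1949·2.1242 = +28.2437 (running +28.2437)
  i=2: -4.1949·-2.0124 − -5.1738·3.9448 = +28.8517 (running +57.0954)
  i=3: -5.1738·-4.0397 − -0.7166·-2.0124 = +19.4588 (running +76.5543)
  i=4: -0.7166·2.1242 − 4.9008·-4.0397 = +18.2756 (running +94.8299)
Area = |Σ|/2 = |94.8299|/2 = 47.4150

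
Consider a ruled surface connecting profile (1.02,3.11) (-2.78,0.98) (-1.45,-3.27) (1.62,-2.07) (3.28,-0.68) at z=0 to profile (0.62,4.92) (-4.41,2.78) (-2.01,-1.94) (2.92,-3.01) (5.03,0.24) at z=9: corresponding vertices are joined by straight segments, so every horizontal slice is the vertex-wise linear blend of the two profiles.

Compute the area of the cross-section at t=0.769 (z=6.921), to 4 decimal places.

Area at t=0.769: 39.1442

Cross-section at t=0.769: each vertex is (1-t)·p0[i] + t·p1[i].
  v1: (1-0.769)·(1.02,3.11) + 0.769·(0.62,4.92) = (0.7124,4.5019)
  v2: (1-0.769)·(-2.78,0.98) + 0.769·(-4.41,2.78) = (-4.0335,2.3642)
  v3: (1-0.769)·(-1.45,-3.27) + 0.769·(-2.01,-1.94) = (-1.8806,-2.2472)
  v4: (1-0.769)·(1.62,-2.07) + 0.769·(2.92,-3.01) = (2.6197,-2.7929)
  v5: (1-0.769)·(3.28,-0.68) + 0.769·(5.03,0.24) = (4.6258,0.0275)
Shoelace sum Σ(x_i·y_{i+1} − x_{i+1}·y_i):
  i=1: 0.7124·2.3642 − -4.0335·4.5019 = +19.8425 (running +19.8425)
  i=2: -4.0335·-2.2472 − -1.8806·2.3642 = +13.5103 (running +33.3528)
  i=3: -1.8806·-2.7929 − 2.6197·-2.2472 = +11.1394 (running +44.4923)
  i=4: 2.6197·0.0275 − 4.6258·-2.7929 = +12.9911 (running +57.4833)
  i=5: 4.6258·4.5019 − 0.7124·0.0275 = +20.8050 (running +78.2884)
Area = |Σ|/2 = |78.2884|/2 = 39.1442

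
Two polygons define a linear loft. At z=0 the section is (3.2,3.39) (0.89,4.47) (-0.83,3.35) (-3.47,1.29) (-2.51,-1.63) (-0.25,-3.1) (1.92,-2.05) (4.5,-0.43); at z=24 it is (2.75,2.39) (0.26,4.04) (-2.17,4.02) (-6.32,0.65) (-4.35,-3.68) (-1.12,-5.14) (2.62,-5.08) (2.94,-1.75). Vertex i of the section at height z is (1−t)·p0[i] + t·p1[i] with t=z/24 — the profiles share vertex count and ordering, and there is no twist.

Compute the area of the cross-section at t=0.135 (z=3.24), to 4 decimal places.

Cross-section at t=0.135: each vertex is (1-t)·p0[i] + t·p1[i].
  v1: (1-0.135)·(3.2,3.39) + 0.135·(2.75,2.39) = (3.1393,3.2550)
  v2: (1-0.135)·(0.89,4.47) + 0.135·(0.26,4.04) = (0.8050,4.4120)
  v3: (1-0.135)·(-0.83,3.35) + 0.135·(-2.17,4.02) = (-1.0109,3.4404)
  v4: (1-0.135)·(-3.47,1.29) + 0.135·(-6.32,0.65) = (-3.8548,1.2036)
  v5: (1-0.135)·(-2.51,-1.63) + 0.135·(-4.35,-3.68) = (-2.7584,-1.9067)
  v6: (1-0.135)·(-0.25,-3.1) + 0.135·(-1.12,-5.14) = (-0.3675,-3.3754)
  v7: (1-0.135)·(1.92,-2.05) + 0.135·(2.62,-5.08) = (2.0145,-2.4590)
  v8: (1-0.135)·(4.5,-0.43) + 0.135·(2.94,-1.75) = (4.2894,-0.6082)
Shoelace sum Σ(x_i·y_{i+1} − x_{i+1}·y_i):
  i=1: 3.1393·4.4120 − 0.8050·3.2550 = +11.2301 (running +11.2301)
  i=2: 0.8050·3.4404 − -1.0109·4.4120 = +7.2294 (running +18.4595)
  i=3: -1.0109·1.2036 − -3.8548·3.4404 = +12.0454 (running +30.5049)
  i=4: -3.8548·-1.9067 − -2.7584·1.2036 = +10.6701 (running +41.1749)
  i=5: -2.7584·-3.3754 − -0.3675·-1.9067 = +8.6101 (running +49.7850)
  i=6: -0.3675·-2.4590 − 2.0145·-3.3754 = +7.7033 (running +57.4883)
  i=7: 2.0145·-0.6082 − 4.2894·-2.4590 = +9.3226 (running +66.8110)
  i=8: 4.2894·3.2550 − 3.1393·-0.6082 = +15.8713 (running +82.6823)
Area = |Σ|/2 = |82.6823|/2 = 41.3411

Area at t=0.135: 41.3411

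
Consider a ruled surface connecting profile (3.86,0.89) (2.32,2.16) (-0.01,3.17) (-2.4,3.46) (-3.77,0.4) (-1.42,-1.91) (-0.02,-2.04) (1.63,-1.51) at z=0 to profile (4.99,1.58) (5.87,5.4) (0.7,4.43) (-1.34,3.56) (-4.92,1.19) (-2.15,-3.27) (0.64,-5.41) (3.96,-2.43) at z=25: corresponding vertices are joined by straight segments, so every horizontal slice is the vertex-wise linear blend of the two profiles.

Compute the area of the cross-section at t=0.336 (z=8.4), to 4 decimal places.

Area at t=0.336: 38.7147

Cross-section at t=0.336: each vertex is (1-t)·p0[i] + t·p1[i].
  v1: (1-0.336)·(3.86,0.89) + 0.336·(4.99,1.58) = (4.2397,1.1218)
  v2: (1-0.336)·(2.32,2.16) + 0.336·(5.87,5.4) = (3.5128,3.2486)
  v3: (1-0.336)·(-0.01,3.17) + 0.336·(0.7,4.43) = (0.2286,3.5934)
  v4: (1-0.336)·(-2.4,3.46) + 0.336·(-1.34,3.56) = (-2.0438,3.4936)
  v5: (1-0.336)·(-3.77,0.4) + 0.336·(-4.92,1.19) = (-4.1564,0.6654)
  v6: (1-0.336)·(-1.42,-1.91) + 0.336·(-2.15,-3.27) = (-1.6653,-2.3670)
  v7: (1-0.336)·(-0.02,-2.04) + 0.336·(0.64,-5.41) = (0.2018,-3.1723)
  v8: (1-0.336)·(1.63,-1.51) + 0.336·(3.96,-2.43) = (2.4129,-1.8191)
Shoelace sum Σ(x_i·y_{i+1} − x_{i+1}·y_i):
  i=1: 4.2397·3.2486 − 3.5128·1.1218 = +9.8324 (running +9.8324)
  i=2: 3.5128·3.5934 − 0.2286·3.2486 = +11.8802 (running +21.7126)
  i=3: 0.2286·3.4936 − -2.0438·3.5934 = +8.1428 (running +29.8554)
  i=4: -2.0438·0.6654 − -4.1564·3.4936 = +13.1607 (running +43.0161)
  i=5: -4.1564·-2.3670 − -1.6653·0.6654 = +10.9462 (running +53.9623)
  i=6: -1.6653·-3.1723 − 0.2018·-2.3670 = +5.7604 (running +59.7227)
  i=7: 0.2018·-1.8191 − 2.4129·-3.1723 = +7.2874 (running +67.0101)
  i=8: 2.4129·1.1218 − 4.2397·-1.8191 = +10.4194 (running +77.4294)
Area = |Σ|/2 = |77.4294|/2 = 38.7147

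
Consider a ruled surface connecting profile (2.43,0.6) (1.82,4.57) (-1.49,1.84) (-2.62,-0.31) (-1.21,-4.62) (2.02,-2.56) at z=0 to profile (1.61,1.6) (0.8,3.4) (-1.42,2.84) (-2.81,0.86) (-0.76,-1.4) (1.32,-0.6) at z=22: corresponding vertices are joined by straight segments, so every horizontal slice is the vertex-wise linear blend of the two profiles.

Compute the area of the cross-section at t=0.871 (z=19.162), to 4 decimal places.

Area at t=0.871: 15.6464

Cross-section at t=0.871: each vertex is (1-t)·p0[i] + t·p1[i].
  v1: (1-0.871)·(2.43,0.6) + 0.871·(1.61,1.6) = (1.7158,1.4710)
  v2: (1-0.871)·(1.82,4.57) + 0.871·(0.8,3.4) = (0.9316,3.5509)
  v3: (1-0.871)·(-1.49,1.84) + 0.871·(-1.42,2.84) = (-1.4290,2.7110)
  v4: (1-0.871)·(-2.62,-0.31) + 0.871·(-2.81,0.86) = (-2.7855,0.7091)
  v5: (1-0.871)·(-1.21,-4.62) + 0.871·(-0.76,-1.4) = (-0.8180,-1.8154)
  v6: (1-0.871)·(2.02,-2.56) + 0.871·(1.32,-0.6) = (1.4103,-0.8528)
Shoelace sum Σ(x_i·y_{i+1} − x_{i+1}·y_i):
  i=1: 1.7158·3.5509 − 0.9316·1.4710 = +4.7223 (running +4.7223)
  i=2: 0.9316·2.7110 − -1.4290·3.5509 = +7.5999 (running +12.3222)
  i=3: -1.4290·0.7091 − -2.7855·2.7110 = +6.5382 (running +18.8603)
  i=4: -2.7855·-1.8154 − -0.8180·0.7091 = +5.6368 (running +24.4971)
  i=5: -0.8180·-0.8528 − 1.4103·-1.8154 = +3.2579 (running +27.7550)
  i=6: 1.4103·1.4710 − 1.7158·-0.8528 = +3.5378 (running +31.2929)
Area = |Σ|/2 = |31.2929|/2 = 15.6464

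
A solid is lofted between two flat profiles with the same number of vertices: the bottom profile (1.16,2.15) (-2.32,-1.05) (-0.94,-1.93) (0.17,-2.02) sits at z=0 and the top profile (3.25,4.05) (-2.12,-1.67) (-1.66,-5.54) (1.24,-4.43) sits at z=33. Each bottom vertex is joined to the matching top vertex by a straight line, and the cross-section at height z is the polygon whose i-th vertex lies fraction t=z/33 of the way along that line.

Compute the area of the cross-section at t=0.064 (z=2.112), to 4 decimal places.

Cross-section at t=0.064: each vertex is (1-t)·p0[i] + t·p1[i].
  v1: (1-0.064)·(1.16,2.15) + 0.064·(3.25,4.05) = (1.2938,2.2716)
  v2: (1-0.064)·(-2.32,-1.05) + 0.064·(-2.12,-1.67) = (-2.3072,-1.0897)
  v3: (1-0.064)·(-0.94,-1.93) + 0.064·(-1.66,-5.54) = (-0.9861,-2.1610)
  v4: (1-0.064)·(0.17,-2.02) + 0.064·(1.24,-4.43) = (0.2385,-2.1742)
Shoelace sum Σ(x_i·y_{i+1} − x_{i+1}·y_i):
  i=1: 1.2938·-1.0897 − -2.3072·2.2716 = +3.8313 (running +3.8313)
  i=2: -2.3072·-2.1610 − -0.9861·-1.0897 = +3.9114 (running +7.7427)
  i=3: -0.9861·-2.1742 − 0.2385·-2.1610 = +2.6593 (running +10.4020)
  i=4: 0.2385·2.2716 − 1.2938·-2.1742 = +3.3547 (running +13.7567)
Area = |Σ|/2 = |13.7567|/2 = 6.8784

Area at t=0.064: 6.8784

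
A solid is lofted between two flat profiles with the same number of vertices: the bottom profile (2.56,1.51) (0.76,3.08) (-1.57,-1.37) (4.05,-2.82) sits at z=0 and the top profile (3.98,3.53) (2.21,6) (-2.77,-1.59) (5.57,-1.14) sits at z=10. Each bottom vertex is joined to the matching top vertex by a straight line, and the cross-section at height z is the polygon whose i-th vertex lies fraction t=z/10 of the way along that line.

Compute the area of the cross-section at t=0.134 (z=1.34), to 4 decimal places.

Cross-section at t=0.134: each vertex is (1-t)·p0[i] + t·p1[i].
  v1: (1-0.134)·(2.56,1.51) + 0.134·(3.98,3.53) = (2.7503,1.7807)
  v2: (1-0.134)·(0.76,3.08) + 0.134·(2.21,6) = (0.9543,3.4713)
  v3: (1-0.134)·(-1.57,-1.37) + 0.134·(-2.77,-1.59) = (-1.7308,-1.3995)
  v4: (1-0.134)·(4.05,-2.82) + 0.134·(5.57,-1.14) = (4.2537,-2.5949)
Shoelace sum Σ(x_i·y_{i+1} − x_{i+1}·y_i):
  i=1: 2.7503·3.4713 − 0.9543·1.7807 = +7.8477 (running +7.8477)
  i=2: 0.9543·-1.3995 − -1.7308·3.4713 = +4.6726 (running +12.5203)
  i=3: -1.7308·-2.5949 − 4.2537·-1.3995 = +10.4442 (running +22.9644)
  i=4: 4.2537·1.7807 − 2.7503·-2.5949 = +14.7111 (running +37.6755)
Area = |Σ|/2 = |37.6755|/2 = 18.8378

Area at t=0.134: 18.8378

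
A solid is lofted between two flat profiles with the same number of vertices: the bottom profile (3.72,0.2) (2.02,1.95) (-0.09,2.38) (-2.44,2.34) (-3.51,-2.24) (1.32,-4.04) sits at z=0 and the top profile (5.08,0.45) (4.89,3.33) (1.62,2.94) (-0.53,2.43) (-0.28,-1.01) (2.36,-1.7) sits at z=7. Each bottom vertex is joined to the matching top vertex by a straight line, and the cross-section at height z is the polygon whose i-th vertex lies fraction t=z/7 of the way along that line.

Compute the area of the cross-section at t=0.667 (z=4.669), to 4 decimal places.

Area at t=0.667: 24.3635

Cross-section at t=0.667: each vertex is (1-t)·p0[i] + t·p1[i].
  v1: (1-0.667)·(3.72,0.2) + 0.667·(5.08,0.45) = (4.6271,0.3668)
  v2: (1-0.667)·(2.02,1.95) + 0.667·(4.89,3.33) = (3.9343,2.8705)
  v3: (1-0.667)·(-0.09,2.38) + 0.667·(1.62,2.94) = (1.0506,2.7535)
  v4: (1-0.667)·(-2.44,2.34) + 0.667·(-0.53,2.43) = (-1.1660,2.4000)
  v5: (1-0.667)·(-3.51,-2.24) + 0.667·(-0.28,-1.01) = (-1.3556,-1.4196)
  v6: (1-0.667)·(1.32,-4.04) + 0.667·(2.36,-1.7) = (2.0137,-2.4792)
Shoelace sum Σ(x_i·y_{i+1} − x_{i+1}·y_i):
  i=1: 4.6271·2.8705 − 3.9343·0.3668 = +11.8391 (running +11.8391)
  i=2: 3.9343·2.7535 − 1.0506·2.8705 = +7.8175 (running +19.6566)
  i=3: 1.0506·2.4000 − -1.1660·2.7535 = +5.7321 (running +25.3887)
  i=4: -1.1660·-1.4196 − -1.3556·2.4000 = +4.9087 (running +30.2974)
  i=5: -1.3556·-2.4792 − 2.0137·-1.4196 = +6.2194 (running +36.5168)
  i=6: 2.0137·0.3668 − 4.6271·-2.4792 = +12.2102 (running +48.7270)
Area = |Σ|/2 = |48.7270|/2 = 24.3635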